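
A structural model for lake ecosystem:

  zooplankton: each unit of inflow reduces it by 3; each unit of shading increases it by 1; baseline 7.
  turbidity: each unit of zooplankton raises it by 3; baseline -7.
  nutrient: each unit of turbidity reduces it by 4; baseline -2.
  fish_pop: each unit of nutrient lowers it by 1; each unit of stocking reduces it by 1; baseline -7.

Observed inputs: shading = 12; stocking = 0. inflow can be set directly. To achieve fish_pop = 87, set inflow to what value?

inflow = 3

Substituting into the zooplankton equation gives zooplankton = -3*inflow + 19.
Substituting into the turbidity equation gives turbidity = -9*inflow + 50.
So nutrient = 36*inflow - 202.
So fish_pop = -36*inflow + 195.
Solve -36*inflow + 195 = 87: inflow = (87 - 195) / -36 = 3.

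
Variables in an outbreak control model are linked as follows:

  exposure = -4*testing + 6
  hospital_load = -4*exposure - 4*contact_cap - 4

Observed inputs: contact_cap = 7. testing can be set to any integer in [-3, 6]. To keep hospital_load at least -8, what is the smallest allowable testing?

testing = 3

Substituting into the hospital_load equation gives hospital_load = 16*testing - 56.
Require 16*testing - 56 ≥ -8, so testing ≥ 3.
The smallest integer in [-3, 6] satisfying this is 3.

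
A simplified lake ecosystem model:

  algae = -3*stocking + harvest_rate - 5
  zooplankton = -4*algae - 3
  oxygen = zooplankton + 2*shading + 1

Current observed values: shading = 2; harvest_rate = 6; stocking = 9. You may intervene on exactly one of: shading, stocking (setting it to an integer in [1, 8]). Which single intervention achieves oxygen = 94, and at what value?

Intervening on shading: oxygen = 2*shading + 102. Reaching 94 requires shading = -4, outside [1, 8].
Intervening on stocking: with other inputs at their observed values, oxygen = 12*stocking - 2. Solving for 94 gives stocking = 8, within [1, 8].

set stocking = 8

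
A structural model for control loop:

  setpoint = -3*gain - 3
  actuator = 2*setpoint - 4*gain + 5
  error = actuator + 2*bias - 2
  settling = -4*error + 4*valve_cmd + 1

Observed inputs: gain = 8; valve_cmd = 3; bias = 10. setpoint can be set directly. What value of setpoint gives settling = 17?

setpoint = 4

Intervening on setpoint fixes its value directly, overriding its dependence on gain.
Substituting into the actuator equation gives actuator = 2*setpoint - 27.
error becomes 2*setpoint - 9.
Substituting into the settling equation gives settling = -8*setpoint + 49.
Solve -8*setpoint + 49 = 17: setpoint = (17 - 49) / -8 = 4.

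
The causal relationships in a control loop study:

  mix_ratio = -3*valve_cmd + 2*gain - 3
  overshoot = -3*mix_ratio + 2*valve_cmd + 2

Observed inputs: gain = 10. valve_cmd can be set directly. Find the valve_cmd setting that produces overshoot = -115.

valve_cmd = -6

Substituting into the mix_ratio equation gives mix_ratio = -3*valve_cmd + 17.
Substituting into the overshoot equation gives overshoot = 11*valve_cmd - 49.
Solve 11*valve_cmd - 49 = -115: valve_cmd = (-115 + 49) / 11 = -6.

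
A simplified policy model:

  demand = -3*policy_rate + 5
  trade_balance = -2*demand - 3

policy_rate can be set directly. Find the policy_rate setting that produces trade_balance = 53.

policy_rate = 11

Substituting into the trade_balance equation gives trade_balance = 6*policy_rate - 13.
Solve 6*policy_rate - 13 = 53: policy_rate = (53 + 13) / 6 = 11.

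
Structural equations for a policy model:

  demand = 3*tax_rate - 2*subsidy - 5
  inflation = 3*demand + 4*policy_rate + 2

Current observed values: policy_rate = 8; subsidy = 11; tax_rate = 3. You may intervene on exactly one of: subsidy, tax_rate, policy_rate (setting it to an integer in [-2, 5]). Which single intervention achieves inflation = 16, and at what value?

set subsidy = 5

Intervening on subsidy: with other inputs at their observed values, inflation = -6*subsidy + 46. Solving for 16 gives subsidy = 5, within [-2, 5].
Intervening on tax_rate: inflation = 9*tax_rate - 47. Reaching 16 requires tax_rate = 7, outside [-2, 5].
Intervening on policy_rate: inflation = 4*policy_rate - 52. Reaching 16 requires policy_rate = 17, outside [-2, 5].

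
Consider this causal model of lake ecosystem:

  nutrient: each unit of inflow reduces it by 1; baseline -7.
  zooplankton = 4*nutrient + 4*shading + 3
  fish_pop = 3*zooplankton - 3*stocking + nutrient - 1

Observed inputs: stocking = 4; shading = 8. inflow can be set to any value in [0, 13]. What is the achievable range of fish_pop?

Substituting into the zooplankton equation gives zooplankton = -4*inflow + 7.
Substituting into the fish_pop equation gives fish_pop = -13*inflow + 1.
Linear in inflow, so extremes are at the endpoints: inflow = 0 gives fish_pop = 1; inflow = 13 gives fish_pop = -168.

-168 to 1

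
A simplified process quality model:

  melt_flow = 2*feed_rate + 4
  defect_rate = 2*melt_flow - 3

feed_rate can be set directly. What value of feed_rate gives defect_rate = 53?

Substituting into the defect_rate equation gives defect_rate = 4*feed_rate + 5.
Solve 4*feed_rate + 5 = 53: feed_rate = (53 - 5) / 4 = 12.

feed_rate = 12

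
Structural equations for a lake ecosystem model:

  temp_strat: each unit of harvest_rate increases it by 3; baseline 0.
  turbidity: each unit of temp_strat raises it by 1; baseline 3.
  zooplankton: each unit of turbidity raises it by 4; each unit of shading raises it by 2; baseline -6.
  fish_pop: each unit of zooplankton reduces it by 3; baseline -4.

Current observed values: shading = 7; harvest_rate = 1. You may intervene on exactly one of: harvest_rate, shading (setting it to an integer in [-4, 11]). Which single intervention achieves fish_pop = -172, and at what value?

Intervening on harvest_rate: with other inputs at their observed values, fish_pop = -36*harvest_rate - 64. Solving for -172 gives harvest_rate = 3, within [-4, 11].
Intervening on shading: fish_pop = -6*shading - 58. Reaching -172 requires shading = 19, outside [-4, 11].

set harvest_rate = 3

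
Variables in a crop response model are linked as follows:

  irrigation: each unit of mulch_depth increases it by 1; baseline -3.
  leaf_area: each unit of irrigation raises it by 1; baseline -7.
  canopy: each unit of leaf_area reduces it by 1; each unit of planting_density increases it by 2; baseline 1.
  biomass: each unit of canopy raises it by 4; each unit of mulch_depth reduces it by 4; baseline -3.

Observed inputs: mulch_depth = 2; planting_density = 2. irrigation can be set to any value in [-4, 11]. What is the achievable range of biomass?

Intervening on irrigation fixes its value directly, overriding its dependence on mulch_depth.
Substituting into the canopy equation gives canopy = -irrigation + 12.
Substituting into the biomass equation gives biomass = -4*irrigation + 37.
Linear in irrigation, so extremes are at the endpoints: irrigation = -4 gives biomass = 53; irrigation = 11 gives biomass = -7.

-7 to 53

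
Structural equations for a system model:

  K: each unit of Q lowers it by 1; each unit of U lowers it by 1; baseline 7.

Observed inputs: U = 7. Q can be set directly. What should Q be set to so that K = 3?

Q = -3

Substituting into the K equation gives K = -Q.
Solve -Q = 3: Q = 3 / -1 = -3.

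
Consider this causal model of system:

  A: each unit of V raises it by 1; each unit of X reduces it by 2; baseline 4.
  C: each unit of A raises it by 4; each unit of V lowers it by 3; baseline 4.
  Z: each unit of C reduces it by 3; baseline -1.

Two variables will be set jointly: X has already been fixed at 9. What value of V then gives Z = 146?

With X held at 9:
Substituting into the A equation gives A = V - 14.
Substituting into the C equation gives C = V - 52.
Substituting into the Z equation gives Z = -3*V + 155.
Solve -3*V + 155 = 146: V = (146 - 155) / -3 = 3.

V = 3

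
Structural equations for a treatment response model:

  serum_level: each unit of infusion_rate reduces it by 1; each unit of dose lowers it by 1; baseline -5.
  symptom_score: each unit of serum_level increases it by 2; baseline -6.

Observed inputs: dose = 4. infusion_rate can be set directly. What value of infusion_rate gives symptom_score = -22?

Substituting into the serum_level equation gives serum_level = -infusion_rate - 9.
Substituting into the symptom_score equation gives symptom_score = -2*infusion_rate - 24.
Solve -2*infusion_rate - 24 = -22: infusion_rate = (-22 + 24) / -2 = -1.

infusion_rate = -1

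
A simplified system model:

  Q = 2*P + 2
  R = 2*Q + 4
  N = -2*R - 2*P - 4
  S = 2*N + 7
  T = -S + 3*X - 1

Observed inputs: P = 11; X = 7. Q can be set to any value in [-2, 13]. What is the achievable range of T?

Intervening on Q fixes its value directly, overriding its dependence on P.
Substituting into the N equation gives N = -4*Q - 34.
Substituting into the S equation gives S = -8*Q - 61.
So T = 8*Q + 81.
Linear in Q, so extremes are at the endpoints: Q = -2 gives T = 65; Q = 13 gives T = 185.

65 to 185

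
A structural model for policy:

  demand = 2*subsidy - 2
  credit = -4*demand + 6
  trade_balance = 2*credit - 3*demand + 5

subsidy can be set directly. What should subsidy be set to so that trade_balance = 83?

subsidy = -2

Substituting into the credit equation gives credit = -8*subsidy + 14.
So trade_balance = -22*subsidy + 39.
Solve -22*subsidy + 39 = 83: subsidy = (83 - 39) / -22 = -2.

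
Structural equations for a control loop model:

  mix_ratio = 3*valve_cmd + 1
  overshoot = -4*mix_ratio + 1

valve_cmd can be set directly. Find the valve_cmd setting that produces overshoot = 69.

valve_cmd = -6

Substituting into the overshoot equation gives overshoot = -12*valve_cmd - 3.
Solve -12*valve_cmd - 3 = 69: valve_cmd = (69 + 3) / -12 = -6.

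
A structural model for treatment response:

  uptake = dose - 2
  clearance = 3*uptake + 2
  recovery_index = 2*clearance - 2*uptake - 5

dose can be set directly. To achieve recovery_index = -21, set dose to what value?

dose = -3

Substituting into the clearance equation gives clearance = 3*dose - 4.
Substituting into the recovery_index equation gives recovery_index = 4*dose - 9.
Solve 4*dose - 9 = -21: dose = (-21 + 9) / 4 = -3.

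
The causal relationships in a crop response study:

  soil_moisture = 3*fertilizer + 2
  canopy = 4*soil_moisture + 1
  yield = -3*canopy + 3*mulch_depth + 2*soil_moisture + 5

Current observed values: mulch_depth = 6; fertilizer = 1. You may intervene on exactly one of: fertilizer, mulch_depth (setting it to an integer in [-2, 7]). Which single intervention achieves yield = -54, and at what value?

Intervening on fertilizer: yield = -30*fertilizer. Reaching -54 requires fertilizer = 9/5, not an integer.
Intervening on mulch_depth: with other inputs at their observed values, yield = 3*mulch_depth - 48. Solving for -54 gives mulch_depth = -2, within [-2, 7].

set mulch_depth = -2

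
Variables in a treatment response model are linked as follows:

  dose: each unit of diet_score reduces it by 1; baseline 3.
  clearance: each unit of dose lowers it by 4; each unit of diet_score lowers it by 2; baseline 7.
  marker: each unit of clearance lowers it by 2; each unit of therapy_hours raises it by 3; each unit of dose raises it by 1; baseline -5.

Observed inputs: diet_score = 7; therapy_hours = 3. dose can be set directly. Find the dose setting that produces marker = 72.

Intervening on dose fixes its value directly, overriding its dependence on diet_score.
Substituting into the clearance equation gives clearance = -4*dose - 7.
So marker = 9*dose + 18.
Solve 9*dose + 18 = 72: dose = (72 - 18) / 9 = 6.

dose = 6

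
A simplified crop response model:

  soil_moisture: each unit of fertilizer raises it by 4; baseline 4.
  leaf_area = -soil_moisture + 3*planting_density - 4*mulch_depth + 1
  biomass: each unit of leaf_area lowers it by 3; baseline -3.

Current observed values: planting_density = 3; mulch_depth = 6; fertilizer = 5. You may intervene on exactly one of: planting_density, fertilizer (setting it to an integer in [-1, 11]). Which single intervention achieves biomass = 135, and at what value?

Intervening on planting_density: biomass = -9*planting_density + 138. Reaching 135 requires planting_density = 1/3, not an integer.
Intervening on fertilizer: with other inputs at their observed values, biomass = 12*fertilizer + 51. Solving for 135 gives fertilizer = 7, within [-1, 11].

set fertilizer = 7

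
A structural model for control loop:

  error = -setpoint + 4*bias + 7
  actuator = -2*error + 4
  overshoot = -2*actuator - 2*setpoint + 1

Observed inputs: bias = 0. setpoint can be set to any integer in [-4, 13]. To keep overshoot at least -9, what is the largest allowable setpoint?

setpoint = 5

Substituting into the error equation gives error = -setpoint + 7.
Substituting into the actuator equation gives actuator = 2*setpoint - 10.
Substituting into the overshoot equation gives overshoot = -6*setpoint + 21.
Require -6*setpoint + 21 ≥ -9, so setpoint ≤ 5.
The largest integer in [-4, 13] satisfying this is 5.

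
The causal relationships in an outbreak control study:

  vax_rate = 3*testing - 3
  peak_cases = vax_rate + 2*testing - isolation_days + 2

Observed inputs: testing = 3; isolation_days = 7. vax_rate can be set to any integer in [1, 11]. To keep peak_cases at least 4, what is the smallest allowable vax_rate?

Intervening on vax_rate fixes its value directly, overriding its dependence on testing.
Substituting into the peak_cases equation gives peak_cases = vax_rate + 1.
Require vax_rate + 1 ≥ 4, so vax_rate ≥ 3.
The smallest integer in [1, 11] satisfying this is 3.

vax_rate = 3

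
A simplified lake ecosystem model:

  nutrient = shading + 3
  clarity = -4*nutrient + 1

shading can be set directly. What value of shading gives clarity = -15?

Substituting into the clarity equation gives clarity = -4*shading - 11.
Solve -4*shading - 11 = -15: shading = (-15 + 11) / -4 = 1.

shading = 1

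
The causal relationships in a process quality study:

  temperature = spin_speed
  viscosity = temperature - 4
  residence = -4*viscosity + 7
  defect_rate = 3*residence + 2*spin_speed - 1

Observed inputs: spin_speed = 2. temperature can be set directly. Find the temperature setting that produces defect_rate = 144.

temperature = -6

Intervening on temperature fixes its value directly, overriding its dependence on spin_speed.
Substituting into the residence equation gives residence = -4*temperature + 23.
Substituting into the defect_rate equation gives defect_rate = -12*temperature + 72.
Solve -12*temperature + 72 = 144: temperature = (144 - 72) / -12 = -6.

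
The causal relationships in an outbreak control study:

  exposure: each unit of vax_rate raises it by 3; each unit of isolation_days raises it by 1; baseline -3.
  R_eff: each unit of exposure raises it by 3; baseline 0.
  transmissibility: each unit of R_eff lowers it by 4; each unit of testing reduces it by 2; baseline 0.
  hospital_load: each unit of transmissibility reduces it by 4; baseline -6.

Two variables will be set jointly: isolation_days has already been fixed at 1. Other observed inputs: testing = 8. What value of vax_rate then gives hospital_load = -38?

vax_rate = 0

With isolation_days held at 1:
Substituting into the exposure equation gives exposure = 3*vax_rate - 2.
So R_eff = 9*vax_rate - 6.
This gives transmissibility = -36*vax_rate + 8.
hospital_load becomes 144*vax_rate - 38.
Solve 144*vax_rate - 38 = -38: vax_rate = (-38 + 38) / 144 = 0.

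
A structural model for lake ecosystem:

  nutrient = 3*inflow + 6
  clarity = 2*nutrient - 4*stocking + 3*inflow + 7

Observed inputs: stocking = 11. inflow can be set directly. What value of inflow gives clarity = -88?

inflow = -7

Substituting into the clarity equation gives clarity = 9*inflow - 25.
Solve 9*inflow - 25 = -88: inflow = (-88 + 25) / 9 = -7.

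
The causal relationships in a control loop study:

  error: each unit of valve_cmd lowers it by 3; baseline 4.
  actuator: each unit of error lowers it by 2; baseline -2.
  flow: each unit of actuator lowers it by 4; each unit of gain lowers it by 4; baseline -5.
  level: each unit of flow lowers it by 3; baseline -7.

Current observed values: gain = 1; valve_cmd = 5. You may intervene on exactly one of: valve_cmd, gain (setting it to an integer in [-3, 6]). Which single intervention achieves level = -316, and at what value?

set valve_cmd = -3

Intervening on valve_cmd: with other inputs at their observed values, level = 72*valve_cmd - 100. Solving for -316 gives valve_cmd = -3, within [-3, 6].
Intervening on gain: level = 12*gain + 248. Reaching -316 requires gain = -47, outside [-3, 6].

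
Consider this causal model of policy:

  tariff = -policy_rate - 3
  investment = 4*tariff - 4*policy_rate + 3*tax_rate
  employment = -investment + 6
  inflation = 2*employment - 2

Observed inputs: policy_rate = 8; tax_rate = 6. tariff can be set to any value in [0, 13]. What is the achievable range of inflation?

-66 to 38

Intervening on tariff fixes its value directly, overriding its dependence on policy_rate.
Substituting into the investment equation gives investment = 4*tariff - 14.
Substituting into the employment equation gives employment = -4*tariff + 20.
Substituting into the inflation equation gives inflation = -8*tariff + 38.
Linear in tariff, so extremes are at the endpoints: tariff = 0 gives inflation = 38; tariff = 13 gives inflation = -66.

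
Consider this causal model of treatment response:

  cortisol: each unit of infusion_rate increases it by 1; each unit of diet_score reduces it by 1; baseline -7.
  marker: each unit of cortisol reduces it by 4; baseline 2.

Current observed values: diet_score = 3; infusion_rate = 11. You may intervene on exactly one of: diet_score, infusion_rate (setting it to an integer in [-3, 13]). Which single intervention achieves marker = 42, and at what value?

set infusion_rate = 0

Intervening on diet_score: marker = 4*diet_score - 14. Reaching 42 requires diet_score = 14, outside [-3, 13].
Intervening on infusion_rate: with other inputs at their observed values, marker = -4*infusion_rate + 42. Solving for 42 gives infusion_rate = 0, within [-3, 13].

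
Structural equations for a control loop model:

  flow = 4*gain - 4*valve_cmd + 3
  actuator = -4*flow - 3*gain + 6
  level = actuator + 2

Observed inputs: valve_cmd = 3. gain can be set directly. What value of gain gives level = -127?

Substituting into the flow equation gives flow = 4*gain - 9.
Substituting into the actuator equation gives actuator = -19*gain + 42.
Substituting into the level equation gives level = -19*gain + 44.
Solve -19*gain + 44 = -127: gain = (-127 - 44) / -19 = 9.

gain = 9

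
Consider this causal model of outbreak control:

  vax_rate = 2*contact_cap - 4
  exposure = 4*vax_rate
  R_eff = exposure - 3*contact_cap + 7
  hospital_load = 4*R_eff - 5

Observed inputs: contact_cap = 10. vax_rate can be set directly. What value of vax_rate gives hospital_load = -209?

vax_rate = -7

Intervening on vax_rate fixes its value directly, overriding its dependence on contact_cap.
Substituting into the R_eff equation gives R_eff = 4*vax_rate - 23.
This gives hospital_load = 16*vax_rate - 97.
Solve 16*vax_rate - 97 = -209: vax_rate = (-209 + 97) / 16 = -7.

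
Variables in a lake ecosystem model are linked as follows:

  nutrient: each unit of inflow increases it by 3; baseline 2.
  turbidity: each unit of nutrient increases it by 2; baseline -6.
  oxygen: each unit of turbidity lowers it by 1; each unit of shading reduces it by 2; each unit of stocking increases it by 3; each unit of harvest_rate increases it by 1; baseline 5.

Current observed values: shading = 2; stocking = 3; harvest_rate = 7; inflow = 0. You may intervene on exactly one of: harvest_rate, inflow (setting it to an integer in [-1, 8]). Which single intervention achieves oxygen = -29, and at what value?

Intervening on harvest_rate: oxygen = harvest_rate + 12. Reaching -29 requires harvest_rate = -41, outside [-1, 8].
Intervening on inflow: with other inputs at their observed values, oxygen = -6*inflow + 19. Solving for -29 gives inflow = 8, within [-1, 8].

set inflow = 8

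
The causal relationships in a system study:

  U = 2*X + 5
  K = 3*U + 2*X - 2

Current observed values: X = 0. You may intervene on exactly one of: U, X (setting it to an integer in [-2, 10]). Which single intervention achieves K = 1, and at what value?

Intervening on U: with other inputs at their observed values, K = 3*U - 2. Solving for 1 gives U = 1, within [-2, 10].
Intervening on X: K = 8*X + 13. Reaching 1 requires X = -3/2, not an integer.

set U = 1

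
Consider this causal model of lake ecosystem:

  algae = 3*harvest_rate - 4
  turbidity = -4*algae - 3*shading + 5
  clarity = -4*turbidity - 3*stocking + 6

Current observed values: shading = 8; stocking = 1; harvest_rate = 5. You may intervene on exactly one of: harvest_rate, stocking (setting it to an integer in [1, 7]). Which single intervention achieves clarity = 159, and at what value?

set harvest_rate = 3

Intervening on harvest_rate: with other inputs at their observed values, clarity = 48*harvest_rate + 15. Solving for 159 gives harvest_rate = 3, within [1, 7].
Intervening on stocking: clarity = -3*stocking + 258. Reaching 159 requires stocking = 33, outside [1, 7].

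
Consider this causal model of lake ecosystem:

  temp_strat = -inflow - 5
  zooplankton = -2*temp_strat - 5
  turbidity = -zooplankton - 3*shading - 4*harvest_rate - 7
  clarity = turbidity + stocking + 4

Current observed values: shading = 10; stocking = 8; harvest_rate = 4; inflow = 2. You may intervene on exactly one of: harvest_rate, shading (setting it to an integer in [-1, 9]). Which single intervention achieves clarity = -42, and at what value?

set harvest_rate = 2

Intervening on harvest_rate: with other inputs at their observed values, clarity = -4*harvest_rate - 34. Solving for -42 gives harvest_rate = 2, within [-1, 9].
Intervening on shading: clarity = -3*shading - 20. Reaching -42 requires shading = 22/3, not an integer.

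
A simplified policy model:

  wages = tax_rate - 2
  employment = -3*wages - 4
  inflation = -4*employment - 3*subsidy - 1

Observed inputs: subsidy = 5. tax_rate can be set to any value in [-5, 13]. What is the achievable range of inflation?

Substituting into the employment equation gives employment = -3*tax_rate + 2.
Substituting into the inflation equation gives inflation = 12*tax_rate - 24.
Linear in tax_rate, so extremes are at the endpoints: tax_rate = -5 gives inflation = -84; tax_rate = 13 gives inflation = 132.

-84 to 132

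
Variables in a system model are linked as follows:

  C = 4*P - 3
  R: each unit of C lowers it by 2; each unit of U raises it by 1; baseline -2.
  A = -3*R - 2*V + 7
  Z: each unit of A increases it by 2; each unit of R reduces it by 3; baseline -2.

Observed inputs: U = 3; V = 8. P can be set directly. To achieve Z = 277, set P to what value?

P = 5

Substituting into the R equation gives R = -8*P + 7.
A becomes 24*P - 30.
Substituting into the Z equation gives Z = 72*P - 83.
Solve 72*P - 83 = 277: P = (277 + 83) / 72 = 5.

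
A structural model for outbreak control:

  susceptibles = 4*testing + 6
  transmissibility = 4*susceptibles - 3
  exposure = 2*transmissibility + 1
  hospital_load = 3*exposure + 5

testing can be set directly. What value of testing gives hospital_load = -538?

testing = -7

Substituting into the transmissibility equation gives transmissibility = 16*testing + 21.
Substituting into the exposure equation gives exposure = 32*testing + 43.
This gives hospital_load = 96*testing + 134.
Solve 96*testing + 134 = -538: testing = (-538 - 134) / 96 = -7.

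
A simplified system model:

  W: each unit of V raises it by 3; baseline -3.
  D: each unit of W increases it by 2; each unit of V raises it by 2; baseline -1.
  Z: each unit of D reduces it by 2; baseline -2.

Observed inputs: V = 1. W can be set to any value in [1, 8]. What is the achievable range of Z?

-36 to -8

Intervening on W fixes its value directly, overriding its dependence on V.
Substituting into the D equation gives D = 2*W + 1.
Substituting into the Z equation gives Z = -4*W - 4.
Linear in W, so extremes are at the endpoints: W = 1 gives Z = -8; W = 8 gives Z = -36.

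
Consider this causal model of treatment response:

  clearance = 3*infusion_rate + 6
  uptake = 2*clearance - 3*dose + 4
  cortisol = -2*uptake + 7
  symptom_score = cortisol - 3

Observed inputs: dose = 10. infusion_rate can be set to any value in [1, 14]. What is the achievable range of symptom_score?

-136 to 20

Substituting into the uptake equation gives uptake = 6*infusion_rate - 14.
cortisol becomes -12*infusion_rate + 35.
Substituting into the symptom_score equation gives symptom_score = -12*infusion_rate + 32.
Linear in infusion_rate, so extremes are at the endpoints: infusion_rate = 1 gives symptom_score = 20; infusion_rate = 14 gives symptom_score = -136.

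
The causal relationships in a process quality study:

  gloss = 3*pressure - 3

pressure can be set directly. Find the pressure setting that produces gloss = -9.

pressure = -2

Solve 3*pressure - 3 = -9: pressure = (-9 + 3) / 3 = -2.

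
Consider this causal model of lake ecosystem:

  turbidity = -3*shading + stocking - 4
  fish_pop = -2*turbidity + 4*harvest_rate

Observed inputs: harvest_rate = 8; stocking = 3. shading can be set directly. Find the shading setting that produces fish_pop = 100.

shading = 11

Substituting into the turbidity equation gives turbidity = -3*shading - 1.
fish_pop becomes 6*shading + 34.
Solve 6*shading + 34 = 100: shading = (100 - 34) / 6 = 11.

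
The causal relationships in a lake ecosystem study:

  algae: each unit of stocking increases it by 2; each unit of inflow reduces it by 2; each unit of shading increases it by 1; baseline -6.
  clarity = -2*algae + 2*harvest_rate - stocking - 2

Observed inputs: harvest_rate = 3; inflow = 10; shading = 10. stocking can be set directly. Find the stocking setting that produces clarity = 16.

Substituting into the algae equation gives algae = 2*stocking - 16.
So clarity = -5*stocking + 36.
Solve -5*stocking + 36 = 16: stocking = (16 - 36) / -5 = 4.

stocking = 4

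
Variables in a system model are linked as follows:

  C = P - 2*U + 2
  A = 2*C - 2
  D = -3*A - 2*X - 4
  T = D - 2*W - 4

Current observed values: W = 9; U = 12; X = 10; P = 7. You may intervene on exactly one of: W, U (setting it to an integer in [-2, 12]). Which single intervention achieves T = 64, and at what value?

set W = 2

Intervening on W: with other inputs at their observed values, T = -2*W + 68. Solving for 64 gives W = 2, within [-2, 12].
Intervening on U: T = 12*U - 94. Reaching 64 requires U = 79/6, not an integer.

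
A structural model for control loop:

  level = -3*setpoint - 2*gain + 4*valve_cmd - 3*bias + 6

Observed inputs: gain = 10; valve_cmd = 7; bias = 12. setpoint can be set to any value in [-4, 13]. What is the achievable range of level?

Substituting into the level equation gives level = -3*setpoint - 22.
Linear in setpoint, so extremes are at the endpoints: setpoint = -4 gives level = -10; setpoint = 13 gives level = -61.

-61 to -10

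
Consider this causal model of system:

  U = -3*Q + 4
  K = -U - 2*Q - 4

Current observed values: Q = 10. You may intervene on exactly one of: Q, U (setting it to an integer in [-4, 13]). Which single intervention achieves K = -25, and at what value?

set U = 1

Intervening on Q: K = Q - 8. Reaching -25 requires Q = -17, outside [-4, 13].
Intervening on U: with other inputs at their observed values, K = -U - 24. Solving for -25 gives U = 1, within [-4, 13].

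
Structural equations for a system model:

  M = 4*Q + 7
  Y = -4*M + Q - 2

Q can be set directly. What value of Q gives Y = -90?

Substituting into the Y equation gives Y = -15*Q - 30.
Solve -15*Q - 30 = -90: Q = (-90 + 30) / -15 = 4.

Q = 4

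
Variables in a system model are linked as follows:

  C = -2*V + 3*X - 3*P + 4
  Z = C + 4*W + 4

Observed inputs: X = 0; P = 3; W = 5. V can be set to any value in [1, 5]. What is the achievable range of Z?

Substituting into the C equation gives C = -2*V - 5.
Substituting into the Z equation gives Z = -2*V + 19.
Linear in V, so extremes are at the endpoints: V = 1 gives Z = 17; V = 5 gives Z = 9.

9 to 17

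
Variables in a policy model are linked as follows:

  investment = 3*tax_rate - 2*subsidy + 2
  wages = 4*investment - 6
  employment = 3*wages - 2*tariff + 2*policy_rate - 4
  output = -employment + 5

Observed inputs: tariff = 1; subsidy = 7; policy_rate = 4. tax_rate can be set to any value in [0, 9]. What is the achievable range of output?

Substituting into the investment equation gives investment = 3*tax_rate - 12.
Substituting into the wages equation gives wages = 12*tax_rate - 54.
employment becomes 36*tax_rate - 160.
So output = -36*tax_rate + 165.
Linear in tax_rate, so extremes are at the endpoints: tax_rate = 0 gives output = 165; tax_rate = 9 gives output = -159.

-159 to 165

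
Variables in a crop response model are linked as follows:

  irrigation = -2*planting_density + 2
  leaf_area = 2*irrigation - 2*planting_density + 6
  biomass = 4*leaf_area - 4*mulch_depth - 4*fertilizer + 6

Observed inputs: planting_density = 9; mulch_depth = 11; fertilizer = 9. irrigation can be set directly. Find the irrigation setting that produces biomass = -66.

irrigation = 7

Intervening on irrigation fixes its value directly, overriding its dependence on planting_density.
Substituting into the leaf_area equation gives leaf_area = 2*irrigation - 12.
So biomass = 8*irrigation - 122.
Solve 8*irrigation - 122 = -66: irrigation = (-66 + 122) / 8 = 7.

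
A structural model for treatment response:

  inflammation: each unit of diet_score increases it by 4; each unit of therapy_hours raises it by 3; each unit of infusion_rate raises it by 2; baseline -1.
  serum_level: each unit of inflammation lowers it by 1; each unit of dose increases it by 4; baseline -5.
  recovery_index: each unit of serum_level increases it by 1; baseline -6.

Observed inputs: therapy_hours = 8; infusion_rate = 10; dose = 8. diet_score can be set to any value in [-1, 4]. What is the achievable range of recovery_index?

-38 to -18

Substituting into the inflammation equation gives inflammation = 4*diet_score + 43.
Substituting into the serum_level equation gives serum_level = -4*diet_score - 16.
recovery_index becomes -4*diet_score - 22.
Linear in diet_score, so extremes are at the endpoints: diet_score = -1 gives recovery_index = -18; diet_score = 4 gives recovery_index = -38.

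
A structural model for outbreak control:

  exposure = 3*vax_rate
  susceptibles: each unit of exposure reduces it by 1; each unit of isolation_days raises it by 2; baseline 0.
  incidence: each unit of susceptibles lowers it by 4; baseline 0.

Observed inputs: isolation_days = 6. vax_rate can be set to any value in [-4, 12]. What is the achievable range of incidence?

-96 to 96

Substituting into the susceptibles equation gives susceptibles = -3*vax_rate + 12.
This gives incidence = 12*vax_rate - 48.
Linear in vax_rate, so extremes are at the endpoints: vax_rate = -4 gives incidence = -96; vax_rate = 12 gives incidence = 96.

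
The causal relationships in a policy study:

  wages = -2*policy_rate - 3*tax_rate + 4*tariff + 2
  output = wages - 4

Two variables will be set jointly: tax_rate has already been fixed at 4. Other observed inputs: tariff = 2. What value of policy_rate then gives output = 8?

policy_rate = -7

With tax_rate held at 4:
Substituting into the wages equation gives wages = -2*policy_rate - 2.
So output = -2*policy_rate - 6.
Solve -2*policy_rate - 6 = 8: policy_rate = (8 + 6) / -2 = -7.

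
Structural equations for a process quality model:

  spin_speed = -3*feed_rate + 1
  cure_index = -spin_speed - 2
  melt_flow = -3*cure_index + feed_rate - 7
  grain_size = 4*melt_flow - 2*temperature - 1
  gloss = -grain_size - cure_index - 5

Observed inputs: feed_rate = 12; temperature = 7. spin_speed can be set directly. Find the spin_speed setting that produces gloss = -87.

spin_speed = 5

Intervening on spin_speed fixes its value directly, overriding its dependence on feed_rate.
Substituting into the melt_flow equation gives melt_flow = 3*spin_speed + 11.
grain_size becomes 12*spin_speed + 29.
Substituting into the gloss equation gives gloss = -11*spin_speed - 32.
Solve -11*spin_speed - 32 = -87: spin_speed = (-87 + 32) / -11 = 5.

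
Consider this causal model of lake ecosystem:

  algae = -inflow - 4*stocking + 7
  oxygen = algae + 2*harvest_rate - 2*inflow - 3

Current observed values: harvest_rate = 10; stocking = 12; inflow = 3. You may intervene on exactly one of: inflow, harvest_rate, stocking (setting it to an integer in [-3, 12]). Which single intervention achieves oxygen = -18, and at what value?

set inflow = -2

Intervening on inflow: with other inputs at their observed values, oxygen = -3*inflow - 24. Solving for -18 gives inflow = -2, within [-3, 12].
Intervening on harvest_rate: oxygen = 2*harvest_rate - 53. Reaching -18 requires harvest_rate = 35/2, not an integer.
Intervening on stocking: oxygen = -4*stocking + 15. Reaching -18 requires stocking = 33/4, not an integer.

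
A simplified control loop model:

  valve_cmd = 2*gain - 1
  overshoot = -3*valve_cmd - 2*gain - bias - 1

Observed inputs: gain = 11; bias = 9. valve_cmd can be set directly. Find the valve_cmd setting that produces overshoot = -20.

Intervening on valve_cmd fixes its value directly, overriding its dependence on gain.
Substituting into the overshoot equation gives overshoot = -3*valve_cmd - 32.
Solve -3*valve_cmd - 32 = -20: valve_cmd = (-20 + 32) / -3 = -4.

valve_cmd = -4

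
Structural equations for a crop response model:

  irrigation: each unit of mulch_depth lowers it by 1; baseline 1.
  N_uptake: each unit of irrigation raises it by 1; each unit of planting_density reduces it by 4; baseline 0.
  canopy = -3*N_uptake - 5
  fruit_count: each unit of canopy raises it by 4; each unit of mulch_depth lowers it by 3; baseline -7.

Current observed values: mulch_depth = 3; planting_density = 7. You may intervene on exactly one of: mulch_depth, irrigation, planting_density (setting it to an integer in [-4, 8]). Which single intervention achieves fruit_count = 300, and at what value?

Intervening on mulch_depth: fruit_count = 9*mulch_depth + 297. Reaching 300 requires mulch_depth = 1/3, not an integer.
Intervening on irrigation: with other inputs at their observed values, fruit_count = -12*irrigation + 300. Solving for 300 gives irrigation = 0, within [-4, 8].
Intervening on planting_density: fruit_count = 48*planting_density - 12. Reaching 300 requires planting_density = 13/2, not an integer.

set irrigation = 0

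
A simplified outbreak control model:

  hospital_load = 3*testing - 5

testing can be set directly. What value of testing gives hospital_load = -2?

testing = 1

Solve 3*testing - 5 = -2: testing = (-2 + 5) / 3 = 1.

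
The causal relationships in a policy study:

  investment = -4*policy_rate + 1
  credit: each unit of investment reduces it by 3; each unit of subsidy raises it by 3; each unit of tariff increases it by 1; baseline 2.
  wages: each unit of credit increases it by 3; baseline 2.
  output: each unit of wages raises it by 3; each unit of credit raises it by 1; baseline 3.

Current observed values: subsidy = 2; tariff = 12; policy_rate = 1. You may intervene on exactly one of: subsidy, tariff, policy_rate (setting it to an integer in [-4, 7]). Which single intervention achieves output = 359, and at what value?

Intervening on subsidy: with other inputs at their observed values, output = 30*subsidy + 239. Solving for 359 gives subsidy = 4, within [-4, 7].
Intervening on tariff: output = 10*tariff + 179. Reaching 359 requires tariff = 18, outside [-4, 7].
Intervening on policy_rate: output = 120*policy_rate + 179. Reaching 359 requires policy_rate = 3/2, not an integer.

set subsidy = 4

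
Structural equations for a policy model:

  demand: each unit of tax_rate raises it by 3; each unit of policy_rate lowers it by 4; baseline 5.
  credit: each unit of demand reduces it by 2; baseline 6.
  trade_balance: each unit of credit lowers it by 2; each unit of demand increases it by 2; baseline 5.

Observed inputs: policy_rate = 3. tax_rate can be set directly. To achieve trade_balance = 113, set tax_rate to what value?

Substituting into the demand equation gives demand = 3*tax_rate - 7.
credit becomes -6*tax_rate + 20.
This gives trade_balance = 18*tax_rate - 49.
Solve 18*tax_rate - 49 = 113: tax_rate = (113 + 49) / 18 = 9.

tax_rate = 9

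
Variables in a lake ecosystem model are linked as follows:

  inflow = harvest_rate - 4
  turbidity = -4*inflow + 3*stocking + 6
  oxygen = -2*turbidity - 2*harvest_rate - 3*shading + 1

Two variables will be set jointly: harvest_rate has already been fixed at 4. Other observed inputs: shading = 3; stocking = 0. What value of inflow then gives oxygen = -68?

inflow = -5

With harvest_rate held at 4:
Intervening on inflow fixes its value directly, overriding its dependence on harvest_rate.
Substituting into the turbidity equation gives turbidity = -4*inflow + 6.
Substituting into the oxygen equation gives oxygen = 8*inflow - 28.
Solve 8*inflow - 28 = -68: inflow = (-68 + 28) / 8 = -5.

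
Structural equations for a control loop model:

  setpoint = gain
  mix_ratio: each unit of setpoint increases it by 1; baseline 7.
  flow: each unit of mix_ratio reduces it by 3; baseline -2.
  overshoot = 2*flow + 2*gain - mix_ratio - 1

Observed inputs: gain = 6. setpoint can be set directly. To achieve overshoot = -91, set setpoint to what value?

setpoint = 7

Intervening on setpoint fixes its value directly, overriding its dependence on gain.
Substituting into the flow equation gives flow = -3*setpoint - 23.
overshoot becomes -7*setpoint - 42.
Solve -7*setpoint - 42 = -91: setpoint = (-91 + 42) / -7 = 7.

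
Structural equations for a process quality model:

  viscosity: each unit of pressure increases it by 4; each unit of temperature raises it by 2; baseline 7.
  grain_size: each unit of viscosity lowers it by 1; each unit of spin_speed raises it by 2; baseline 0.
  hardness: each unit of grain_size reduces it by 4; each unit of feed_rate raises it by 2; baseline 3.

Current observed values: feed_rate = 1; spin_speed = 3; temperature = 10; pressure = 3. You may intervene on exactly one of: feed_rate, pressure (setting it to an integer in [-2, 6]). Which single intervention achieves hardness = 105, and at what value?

Intervening on feed_rate: hardness = 2*feed_rate + 135. Reaching 105 requires feed_rate = -15, outside [-2, 6].
Intervening on pressure: with other inputs at their observed values, hardness = 16*pressure + 89. Solving for 105 gives pressure = 1, within [-2, 6].

set pressure = 1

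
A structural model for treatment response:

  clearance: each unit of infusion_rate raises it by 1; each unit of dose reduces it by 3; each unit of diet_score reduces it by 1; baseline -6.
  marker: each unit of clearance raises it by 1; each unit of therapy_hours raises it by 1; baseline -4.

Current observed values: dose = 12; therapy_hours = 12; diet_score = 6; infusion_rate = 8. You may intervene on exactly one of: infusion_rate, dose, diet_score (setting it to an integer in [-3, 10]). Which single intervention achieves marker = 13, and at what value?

set dose = -3

Intervening on infusion_rate: marker = infusion_rate - 40. Reaching 13 requires infusion_rate = 53, outside [-3, 10].
Intervening on dose: with other inputs at their observed values, marker = -3*dose + 4. Solving for 13 gives dose = -3, within [-3, 10].
Intervening on diet_score: marker = -diet_score - 26. Reaching 13 requires diet_score = -39, outside [-3, 10].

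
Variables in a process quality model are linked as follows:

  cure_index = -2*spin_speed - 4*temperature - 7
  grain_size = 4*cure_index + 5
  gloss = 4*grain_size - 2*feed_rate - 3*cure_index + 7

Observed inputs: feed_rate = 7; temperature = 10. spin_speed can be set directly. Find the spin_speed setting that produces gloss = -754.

Substituting into the cure_index equation gives cure_index = -2*spin_speed - 47.
Substituting into the grain_size equation gives grain_size = -8*spin_speed - 183.
So gloss = -26*spin_speed - 598.
Solve -26*spin_speed - 598 = -754: spin_speed = (-754 + 598) / -26 = 6.

spin_speed = 6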